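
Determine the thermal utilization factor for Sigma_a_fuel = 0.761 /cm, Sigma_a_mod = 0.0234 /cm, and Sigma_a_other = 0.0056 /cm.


f = Sigma_a_fuel / (Sigma_a_fuel + Sigma_a_mod + Sigma_a_other)
f = 0.761 / (0.761 + 0.0234 + 0.0056)
f = 0.96329

0.96329


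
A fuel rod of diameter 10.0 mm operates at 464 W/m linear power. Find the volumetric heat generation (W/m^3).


r = D / 2 / 1000 = 10.0 / 2 / 1000 = 0.005 m
q''' = q' / (pi * r^2)
q''' = 464 / (pi * 0.005^2)
q''' = 5.9078e+06 W/m^3

5.9078e+06


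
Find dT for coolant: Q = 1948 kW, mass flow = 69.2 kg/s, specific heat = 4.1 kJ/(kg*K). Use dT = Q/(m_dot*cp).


dT = Q / (m_dot * cp)
dT = 1948 / (69.2 * 4.1)
dT = 6.8659 C

6.8659


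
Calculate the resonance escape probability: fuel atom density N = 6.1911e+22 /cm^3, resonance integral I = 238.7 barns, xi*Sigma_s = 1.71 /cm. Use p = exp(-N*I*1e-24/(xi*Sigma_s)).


p = exp(-N * I * 1e-24 / (xi*Sigma_s))
p = exp(-6.1911e+22 * 238.7 * 1e-24 / 1.71)
p = 1.7650e-04

1.7650e-04


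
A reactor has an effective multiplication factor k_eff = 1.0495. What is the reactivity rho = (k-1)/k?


rho = (k_eff - 1) / k_eff
rho = (1.0495 - 1) / 1.0495
rho = 0.047165

0.047165


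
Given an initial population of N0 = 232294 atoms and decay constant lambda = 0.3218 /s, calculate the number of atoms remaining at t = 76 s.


N = N0 * exp(-lambda * t)
N = 232294 * exp(-0.3218 * 76)
N = 5.5537e-06

5.5537e-06


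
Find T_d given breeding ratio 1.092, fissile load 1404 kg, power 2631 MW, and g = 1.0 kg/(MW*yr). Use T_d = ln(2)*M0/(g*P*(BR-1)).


Breeding gain G = BR - 1 = 1.092 - 1 = 0.092
Fissile production rate = g * P * G = 1.0 * 2631 * 0.092 = 242.052 kg/yr
T_d = ln(2) * M0 / (g * P * G)
T_d = ln(2) * 1404 / 242.052 = 4.0205 yr

4.0205


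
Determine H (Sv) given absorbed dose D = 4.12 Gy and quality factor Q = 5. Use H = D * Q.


H = D * Q
H = 4.12 * 5
H = 20.600 Sv

20.600


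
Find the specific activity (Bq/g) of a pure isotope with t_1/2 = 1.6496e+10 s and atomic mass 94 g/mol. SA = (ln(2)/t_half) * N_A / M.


lambda = ln(2) / t_half = ln(2) / 1.6496e+10 = 4.201911e-11 /s
SA = lambda * N_A / M
SA = 4.201911e-11 * 6.022e23 / 94
SA = 2.6919e+11 Bq/g

2.6919e+11


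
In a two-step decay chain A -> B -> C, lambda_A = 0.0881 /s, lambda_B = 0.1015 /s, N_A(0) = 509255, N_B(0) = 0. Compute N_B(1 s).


N_B(t) = lambda_A * N_A0 / (lambda_B - lambda_A) * [exp(-lambda_A*t) - exp(-lambda_B*t)]
exp(-0.0881*1) = 0.9156693; exp(-0.1015*1) = 0.9034812
N_B = 0.0881 * 509255 / (0.1015 - 0.0881) * (0.9156693 - 0.9034812)
N_B = 40808

40808


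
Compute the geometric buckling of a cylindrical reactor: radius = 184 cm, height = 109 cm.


B^2 = (2.405/R)^2 + (pi/H)^2
B^2 = (2.405/184)^2 + (pi/109)^2
B^2 = 0.0010015 /cm^2

0.0010015


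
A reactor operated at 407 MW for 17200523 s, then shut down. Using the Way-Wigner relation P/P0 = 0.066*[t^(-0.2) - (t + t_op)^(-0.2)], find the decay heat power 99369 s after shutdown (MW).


P/P0 = 0.066 * [t^(-0.2) - (t + t_op)^(-0.2)]
P/P0 = 0.066 * [99369^(-0.2) - (99369 + 17200523)^(-0.2)]
P/P0 = 0.066 * [0.1001267 - 0.03567725] = 0.004253664
P = 407 * 0.004253664 = 1.7312 MW

1.7312


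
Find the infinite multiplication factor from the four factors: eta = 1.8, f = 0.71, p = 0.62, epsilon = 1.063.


k_inf = eta * f * p * epsilon
k_inf = 1.8 * 0.71 * 0.62 * 1.063
k_inf = 0.84228

0.84228


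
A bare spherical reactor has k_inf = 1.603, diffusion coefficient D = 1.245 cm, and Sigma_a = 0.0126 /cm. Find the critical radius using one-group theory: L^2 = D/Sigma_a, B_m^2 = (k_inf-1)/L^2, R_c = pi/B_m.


L^2 = D / Sigma_a = 1.245 / 0.0126 = 98.80952 cm^2
B_m^2 = (k_inf - 1) / L^2 = (1.603 - 1) / 98.80952 = 0.006102651 /cm^2
For a bare sphere: B_g = pi/R, so R_c = pi / sqrt(B_m^2)
R_c = pi / sqrt(0.006102651) = 40.215 cm

40.215


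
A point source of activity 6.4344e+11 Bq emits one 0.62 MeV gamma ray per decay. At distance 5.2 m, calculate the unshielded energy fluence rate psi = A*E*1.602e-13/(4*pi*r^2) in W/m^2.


psi = A * E * 1.602e-13 / (4*pi*r^2)
psi = 6.4344e+11 * 0.62 * 1.602e-13 / (4*pi*5.2^2)
psi = 1.8808e-04 W/m^2

1.8808e-04


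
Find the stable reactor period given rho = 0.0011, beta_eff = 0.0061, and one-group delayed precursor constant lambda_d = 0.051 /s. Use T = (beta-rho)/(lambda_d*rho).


T = (beta - rho) / (lambda_d * rho)
T = (0.0061 - 0.0011) / (0.051 * 0.0011)
T = 89.127 s

89.127


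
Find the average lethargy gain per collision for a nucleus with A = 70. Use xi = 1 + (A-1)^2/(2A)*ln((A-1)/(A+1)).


xi = 1 + (A-1)^2/(2A) * ln((A-1)/(A+1))
xi = 1 + (70-1)^2/(2*70) * ln((70-1)/(70 +1))
xi = 0.028301

0.028301


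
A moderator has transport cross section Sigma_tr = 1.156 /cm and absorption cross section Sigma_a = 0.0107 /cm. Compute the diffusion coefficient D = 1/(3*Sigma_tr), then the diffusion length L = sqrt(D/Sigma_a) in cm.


D = 1 / (3 * Sigma_tr) = 1 / (3 * 1.156) = 0.2883506 cm
L = sqrt(D / Sigma_a)
L = sqrt(0.2883506 / 0.0107)
L = 5.1912 cm

5.1912


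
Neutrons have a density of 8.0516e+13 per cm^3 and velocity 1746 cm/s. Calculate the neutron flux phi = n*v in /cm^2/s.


phi = n * v
phi = 8.0516e+13 * 1746
phi = 1.4058e+17 /cm^2/s

1.4058e+17


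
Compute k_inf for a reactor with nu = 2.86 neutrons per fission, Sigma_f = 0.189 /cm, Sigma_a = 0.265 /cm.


k_inf = nu * Sigma_f / Sigma_a
k_inf = 2.86 * 0.189 / 0.265
k_inf = 2.0398

2.0398


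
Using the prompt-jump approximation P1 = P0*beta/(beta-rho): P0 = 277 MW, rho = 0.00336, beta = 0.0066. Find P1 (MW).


P1/P0 = beta / (beta - rho)
P1/P0 = 0.0066 / (0.0066 - 0.00336) = 2.037037
P1 = 277 * 2.037037 = 564.26 MW

564.26


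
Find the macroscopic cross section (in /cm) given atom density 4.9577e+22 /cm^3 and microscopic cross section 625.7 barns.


Sigma = N * sigma_barns * 1e-24
Sigma = 4.9577e+22 * 625.7 * 1e-24
Sigma = 31.020 /cm

31.020


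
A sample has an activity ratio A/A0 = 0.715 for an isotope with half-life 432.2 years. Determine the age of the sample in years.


lambda = ln(2) / t_half = ln(2) / 432.2 = 0.001603765 /yr
t = -ln(A/A0) / lambda
t = -ln(0.715) / 0.001603765
t = 209.18 yr

209.18


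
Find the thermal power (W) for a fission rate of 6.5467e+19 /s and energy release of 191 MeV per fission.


P = fission_rate * E_MeV * 1.602e-13
P = 6.5467e+19 * 191 * 1.602e-13
P = 2.0032e+09 W

2.0032e+09


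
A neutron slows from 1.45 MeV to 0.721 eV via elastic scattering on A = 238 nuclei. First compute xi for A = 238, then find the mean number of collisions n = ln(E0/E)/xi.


xi = 1 + (A-1)^2/(2A)*ln((A-1)/(A+1)) = 0.008379872 (for A = 238)
n = ln(E0/E) / xi
n = ln(1.45e6 / 0.721) / 0.008379872
n = ln(2.011096e+06) / 0.008379872 = 1732.0

1732.0


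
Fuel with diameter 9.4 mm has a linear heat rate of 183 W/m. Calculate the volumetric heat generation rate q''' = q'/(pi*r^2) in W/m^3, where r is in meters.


r = D / 2 / 1000 = 9.4 / 2 / 1000 = 0.0047 m
q''' = q' / (pi * r^2)
q''' = 183 / (pi * 0.0047^2)
q''' = 2.6370e+06 W/m^3

2.6370e+06


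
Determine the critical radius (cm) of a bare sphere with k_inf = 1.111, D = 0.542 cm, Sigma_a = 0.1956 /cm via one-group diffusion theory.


L^2 = D / Sigma_a = 0.542 / 0.1956 = 2.770961 cm^2
B_m^2 = (k_inf - 1) / L^2 = (1.111 - 1) / 2.770961 = 0.04005830 /cm^2
For a bare sphere: B_g = pi/R, so R_c = pi / sqrt(B_m^2)
R_c = pi / sqrt(0.04005830) = 15.697 cm

15.697


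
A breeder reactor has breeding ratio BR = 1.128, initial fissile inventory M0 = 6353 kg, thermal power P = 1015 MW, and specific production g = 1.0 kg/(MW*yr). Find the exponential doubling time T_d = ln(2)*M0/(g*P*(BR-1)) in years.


Breeding gain G = BR - 1 = 1.128 - 1 = 0.128
Fissile production rate = g * P * G = 1.0 * 1015 * 0.128 = 129.92 kg/yr
T_d = ln(2) * M0 / (g * P * G)
T_d = ln(2) * 6353 / 129.92 = 33.894 yr

33.894


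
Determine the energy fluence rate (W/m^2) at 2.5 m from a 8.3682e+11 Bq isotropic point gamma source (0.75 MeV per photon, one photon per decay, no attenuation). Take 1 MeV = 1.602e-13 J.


psi = A * E * 1.602e-13 / (4*pi*r^2)
psi = 8.3682e+11 * 0.75 * 1.602e-13 / (4*pi*2.5^2)
psi = 0.0012802 W/m^2

0.0012802


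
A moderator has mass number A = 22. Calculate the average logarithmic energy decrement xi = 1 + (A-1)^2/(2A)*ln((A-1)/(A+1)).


xi = 1 + (A-1)^2/(2A) * ln((A-1)/(A+1))
xi = 1 + (22-1)^2/(2*22) * ln((22-1)/(22 +1))
xi = 0.088215

0.088215


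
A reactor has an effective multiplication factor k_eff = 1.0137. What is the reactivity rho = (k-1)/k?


rho = (k_eff - 1) / k_eff
rho = (1.0137 - 1) / 1.0137
rho = 0.013515

0.013515


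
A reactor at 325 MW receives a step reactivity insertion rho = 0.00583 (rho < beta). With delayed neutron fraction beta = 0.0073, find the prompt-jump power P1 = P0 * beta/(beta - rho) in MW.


P1/P0 = beta / (beta - rho)
P1/P0 = 0.0073 / (0.0073 - 0.00583) = 4.965986
P1 = 325 * 4.965986 = 1613.9 MW

1613.9


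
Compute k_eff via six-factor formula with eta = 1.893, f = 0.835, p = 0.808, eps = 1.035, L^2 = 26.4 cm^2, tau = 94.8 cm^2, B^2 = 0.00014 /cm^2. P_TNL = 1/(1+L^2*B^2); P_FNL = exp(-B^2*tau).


k_inf = eta*f*p*eps = 1.893*0.835*0.808*1.035 = 1.321870
P_TNL = 1/(1 + L^2*B^2) = 1/(1 + 26.4*0.00014) = 0.9963176
P_FNL = exp(-B^2*tau) = exp(-0.00014*94.8) = 0.9868157
k_eff = k_inf * P_TNL * P_FNL = 1.321870 * 0.9963176 * 0.9868157
k_eff = 1.2996

1.2996


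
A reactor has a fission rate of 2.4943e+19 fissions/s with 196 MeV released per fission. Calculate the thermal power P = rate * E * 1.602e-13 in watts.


P = fission_rate * E_MeV * 1.602e-13
P = 2.4943e+19 * 196 * 1.602e-13
P = 7.8319e+08 W

7.8319e+08


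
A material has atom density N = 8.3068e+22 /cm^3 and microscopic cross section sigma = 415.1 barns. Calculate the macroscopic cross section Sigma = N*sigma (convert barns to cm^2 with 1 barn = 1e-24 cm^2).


Sigma = N * sigma_barns * 1e-24
Sigma = 8.3068e+22 * 415.1 * 1e-24
Sigma = 34.482 /cm

34.482


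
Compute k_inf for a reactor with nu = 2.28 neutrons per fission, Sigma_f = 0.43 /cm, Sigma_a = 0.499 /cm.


k_inf = nu * Sigma_f / Sigma_a
k_inf = 2.28 * 0.43 / 0.499
k_inf = 1.9647

1.9647


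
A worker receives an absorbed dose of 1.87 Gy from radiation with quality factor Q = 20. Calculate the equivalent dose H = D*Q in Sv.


H = D * Q
H = 1.87 * 20
H = 37.400 Sv

37.400


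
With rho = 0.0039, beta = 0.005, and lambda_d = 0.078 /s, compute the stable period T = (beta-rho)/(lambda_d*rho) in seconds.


T = (beta - rho) / (lambda_d * rho)
T = (0.005 - 0.0039) / (0.078 * 0.0039)
T = 3.6160 s

3.6160


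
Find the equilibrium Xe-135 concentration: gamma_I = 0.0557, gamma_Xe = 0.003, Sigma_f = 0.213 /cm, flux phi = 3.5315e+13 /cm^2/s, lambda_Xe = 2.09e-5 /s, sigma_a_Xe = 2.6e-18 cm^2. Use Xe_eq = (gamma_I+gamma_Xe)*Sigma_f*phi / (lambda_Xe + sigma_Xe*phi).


Xe_eq = (gamma_I + gamma_Xe) * Sigma_f * phi / (lambda_Xe + sigma_Xe * phi)
Numerator = (0.0557 + 0.003) * 0.213 * 3.5315e+13 = 4.415470e+11
Denominator = 2.09e-5 + 2.6e-18 * 3.5315e+13 = 1.127190e-04
Xe_eq = 4.415470e+11 / 1.127190e-04 = 3.9172e+15 /cm^3

3.9172e+15


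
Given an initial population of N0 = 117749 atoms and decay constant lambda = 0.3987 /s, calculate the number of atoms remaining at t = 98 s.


N = N0 * exp(-lambda * t)
N = 117749 * exp(-0.3987 * 98)
N = 1.2646e-12

1.2646e-12


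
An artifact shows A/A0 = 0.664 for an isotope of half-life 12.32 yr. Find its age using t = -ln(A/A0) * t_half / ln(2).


lambda = ln(2) / t_half = ln(2) / 12.32 = 0.05626195 /yr
t = -ln(A/A0) / lambda
t = -ln(0.664) / 0.05626195
t = 7.2780 yr

7.2780


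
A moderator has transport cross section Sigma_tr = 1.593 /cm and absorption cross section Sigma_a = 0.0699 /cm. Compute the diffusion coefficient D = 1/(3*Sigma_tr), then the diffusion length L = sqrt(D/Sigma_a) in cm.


D = 1 / (3 * Sigma_tr) = 1 / (3 * 1.593) = 0.2092488 cm
L = sqrt(D / Sigma_a)
L = sqrt(0.2092488 / 0.0699)
L = 1.7302 cm

1.7302


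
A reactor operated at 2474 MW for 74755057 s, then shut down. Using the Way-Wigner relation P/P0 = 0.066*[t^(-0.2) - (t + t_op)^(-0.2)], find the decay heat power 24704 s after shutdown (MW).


P/P0 = 0.066 * [t^(-0.2) - (t + t_op)^(-0.2)]
P/P0 = 0.066 * [24704^(-0.2) - (24704 + 74755057)^(-0.2)]
P/P0 = 0.066 * [0.1322655 - 0.02662215] = 0.006972461
P = 2474 * 0.006972461 = 17.250 MW

17.250


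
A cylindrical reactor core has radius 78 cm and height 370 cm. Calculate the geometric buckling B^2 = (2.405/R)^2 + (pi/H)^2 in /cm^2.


B^2 = (2.405/R)^2 + (pi/H)^2
B^2 = (2.405/78)^2 + (pi/370)^2
B^2 = 0.0010228 /cm^2

0.0010228


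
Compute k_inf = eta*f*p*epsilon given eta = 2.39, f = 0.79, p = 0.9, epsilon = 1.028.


k_inf = eta * f * p * epsilon
k_inf = 2.39 * 0.79 * 0.9 * 1.028
k_inf = 1.7469

1.7469


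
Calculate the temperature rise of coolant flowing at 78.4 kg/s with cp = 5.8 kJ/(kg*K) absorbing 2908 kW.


dT = Q / (m_dot * cp)
dT = 2908 / (78.4 * 5.8)
dT = 6.3951 C

6.3951


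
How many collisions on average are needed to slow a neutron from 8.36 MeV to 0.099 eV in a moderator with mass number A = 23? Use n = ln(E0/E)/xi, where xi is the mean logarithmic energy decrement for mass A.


xi = 1 + (A-1)^2/(2A)*ln((A-1)/(A+1)) = 0.08448899 (for A = 23)
n = ln(E0/E) / xi
n = ln(8.36e6 / 0.099) / 0.08448899
n = ln(8.444444e+07) / 0.08448899 = 216.02

216.02


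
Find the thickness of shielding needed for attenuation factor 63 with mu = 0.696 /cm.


x = ln(factor) / mu
x = ln(63) / 0.696
x = 5.9528 cm

5.9528


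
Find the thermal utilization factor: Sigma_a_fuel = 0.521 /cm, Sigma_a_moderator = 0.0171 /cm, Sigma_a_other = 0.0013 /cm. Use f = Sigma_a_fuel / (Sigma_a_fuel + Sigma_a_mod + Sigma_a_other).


f = Sigma_a_fuel / (Sigma_a_fuel + Sigma_a_mod + Sigma_a_other)
f = 0.521 / (0.521 + 0.0171 + 0.0013)
f = 0.96589

0.96589


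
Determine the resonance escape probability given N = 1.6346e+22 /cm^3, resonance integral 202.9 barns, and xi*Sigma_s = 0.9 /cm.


p = exp(-N * I * 1e-24 / (xi*Sigma_s))
p = exp(-1.6346e+22 * 202.9 * 1e-24 / 0.9)
p = 0.025094

0.025094


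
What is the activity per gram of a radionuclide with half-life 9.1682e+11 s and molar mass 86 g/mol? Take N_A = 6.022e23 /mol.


lambda = ln(2) / t_half = ln(2) / 9.1682e+11 = 7.560341e-13 /s
SA = lambda * N_A / M
SA = 7.560341e-13 * 6.022e23 / 86
SA = 5.2940e+09 Bq/g

5.2940e+09


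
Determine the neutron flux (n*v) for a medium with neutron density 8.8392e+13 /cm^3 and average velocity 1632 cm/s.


phi = n * v
phi = 8.8392e+13 * 1632
phi = 1.4426e+17 /cm^2/s

1.4426e+17


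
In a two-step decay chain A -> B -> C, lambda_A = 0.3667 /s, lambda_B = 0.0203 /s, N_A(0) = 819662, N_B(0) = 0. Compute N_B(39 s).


N_B(t) = lambda_A * N_A0 / (lambda_B - lambda_A) * [exp(-lambda_A*t) - exp(-lambda_B*t)]
exp(-0.3667*39) = 6.152113e-07; exp(-0.0203*39) = 0.4530739
N_B = 0.3667 * 819662 / (0.0203 - 0.3667) * (6.152113e-07 - 0.4530739)
N_B = 393130

393130


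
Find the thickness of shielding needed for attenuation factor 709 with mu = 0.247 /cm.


x = ln(factor) / mu
x = ln(709) / 0.247
x = 26.574 cm

26.574


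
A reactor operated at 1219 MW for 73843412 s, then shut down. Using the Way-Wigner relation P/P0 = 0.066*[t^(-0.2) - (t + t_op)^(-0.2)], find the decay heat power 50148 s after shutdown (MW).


P/P0 = 0.066 * [t^(-0.2) - (t + t_op)^(-0.2)]
P/P0 = 0.066 * [50148^(-0.2) - (50148 + 73843412)^(-0.2)]
P/P0 = 0.066 * [0.1148020 - 0.02668571] = 0.005815675
P = 1219 * 0.005815675 = 7.0893 MW

7.0893


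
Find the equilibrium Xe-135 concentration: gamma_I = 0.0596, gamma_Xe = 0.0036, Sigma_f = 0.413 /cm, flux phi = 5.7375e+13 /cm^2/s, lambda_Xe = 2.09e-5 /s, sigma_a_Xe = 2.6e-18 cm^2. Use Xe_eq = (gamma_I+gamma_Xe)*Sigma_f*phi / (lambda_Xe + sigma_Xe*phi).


Xe_eq = (gamma_I + gamma_Xe) * Sigma_f * phi / (lambda_Xe + sigma_Xe * phi)
Numerator = (0.0596 + 0.0036) * 0.413 * 5.7375e+13 = 1.497579e+12
Denominator = 2.09e-5 + 2.6e-18 * 5.7375e+13 = 1.700750e-04
Xe_eq = 1.497579e+12 / 1.700750e-04 = 8.8054e+15 /cm^3

8.8054e+15


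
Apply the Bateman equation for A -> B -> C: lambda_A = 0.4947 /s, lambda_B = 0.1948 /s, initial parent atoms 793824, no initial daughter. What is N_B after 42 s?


N_B(t) = lambda_A * N_A0 / (lambda_B - lambda_A) * [exp(-lambda_A*t) - exp(-lambda_B*t)]
exp(-0.4947*42) = 9.473050e-10; exp(-0.1948*42) = 2.797540e-04
N_B = 0.4947 * 793824 / (0.1948 - 0.4947) * (9.473050e-10 - 2.797540e-04)
N_B = 366.32

366.32


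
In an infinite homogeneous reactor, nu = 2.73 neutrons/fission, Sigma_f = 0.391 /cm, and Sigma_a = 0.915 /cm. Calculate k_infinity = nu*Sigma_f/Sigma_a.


k_inf = nu * Sigma_f / Sigma_a
k_inf = 2.73 * 0.391 / 0.915
k_inf = 1.1666

1.1666


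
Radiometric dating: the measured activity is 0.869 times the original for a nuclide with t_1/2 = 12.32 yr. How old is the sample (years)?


lambda = ln(2) / t_half = ln(2) / 12.32 = 0.05626195 /yr
t = -ln(A/A0) / lambda
t = -ln(0.869) / 0.05626195
t = 2.4957 yr

2.4957


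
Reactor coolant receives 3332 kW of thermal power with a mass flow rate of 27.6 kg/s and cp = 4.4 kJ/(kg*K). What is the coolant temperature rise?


dT = Q / (m_dot * cp)
dT = 3332 / (27.6 * 4.4)
dT = 27.437 C

27.437


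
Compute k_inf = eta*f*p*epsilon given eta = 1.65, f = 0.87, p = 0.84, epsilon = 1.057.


k_inf = eta * f * p * epsilon
k_inf = 1.65 * 0.87 * 0.84 * 1.057
k_inf = 1.2746

1.2746


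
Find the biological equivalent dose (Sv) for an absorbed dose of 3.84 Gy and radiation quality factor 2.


H = D * Q
H = 3.84 * 2
H = 7.6800 Sv

7.6800


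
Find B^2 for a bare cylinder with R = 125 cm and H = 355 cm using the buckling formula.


B^2 = (2.405/R)^2 + (pi/H)^2
B^2 = (2.405/125)^2 + (pi/355)^2
B^2 = 4.4849e-04 /cm^2

4.4849e-04


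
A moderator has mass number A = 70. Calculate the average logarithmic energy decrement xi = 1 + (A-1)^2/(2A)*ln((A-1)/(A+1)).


xi = 1 + (A-1)^2/(2A) * ln((A-1)/(A+1))
xi = 1 + (70-1)^2/(2*70) * ln((70-1)/(70 +1))
xi = 0.028301

0.028301


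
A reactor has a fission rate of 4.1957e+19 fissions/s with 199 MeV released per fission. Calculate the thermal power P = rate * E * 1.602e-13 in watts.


P = fission_rate * E_MeV * 1.602e-13
P = 4.1957e+19 * 199 * 1.602e-13
P = 1.3376e+09 W

1.3376e+09


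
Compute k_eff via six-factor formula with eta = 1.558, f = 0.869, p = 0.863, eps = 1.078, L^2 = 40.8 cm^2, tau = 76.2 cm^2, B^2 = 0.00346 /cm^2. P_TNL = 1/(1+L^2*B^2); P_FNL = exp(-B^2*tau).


k_inf = eta*f*p*eps = 1.558*0.869*0.863*1.078 = 1.259554
P_TNL = 1/(1 + L^2*B^2) = 1/(1 + 40.8*0.00346) = 0.8762952
P_FNL = exp(-B^2*tau) = exp(-0.00346*76.2) = 0.7682408
k_eff = k_inf * P_TNL * P_FNL = 1.259554 * 0.8762952 * 0.7682408
k_eff = 0.84794

0.84794


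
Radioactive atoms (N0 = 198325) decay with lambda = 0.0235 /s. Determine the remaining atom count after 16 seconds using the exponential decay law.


N = N0 * exp(-lambda * t)
N = 198325 * exp(-0.0235 * 16)
N = 136170

136170


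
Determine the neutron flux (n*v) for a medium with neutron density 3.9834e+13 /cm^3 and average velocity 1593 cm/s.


phi = n * v
phi = 3.9834e+13 * 1593
phi = 6.3456e+16 /cm^2/s

6.3456e+16


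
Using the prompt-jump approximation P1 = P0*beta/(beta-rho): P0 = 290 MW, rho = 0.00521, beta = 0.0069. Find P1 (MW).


P1/P0 = beta / (beta - rho)
P1/P0 = 0.0069 / (0.0069 - 0.00521) = 4.082840
P1 = 290 * 4.082840 = 1184.0 MW

1184.0


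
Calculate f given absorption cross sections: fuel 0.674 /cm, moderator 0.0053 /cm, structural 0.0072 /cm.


f = Sigma_a_fuel / (Sigma_a_fuel + Sigma_a_mod + Sigma_a_other)
f = 0.674 / (0.674 + 0.0053 + 0.0072)
f = 0.98179

0.98179


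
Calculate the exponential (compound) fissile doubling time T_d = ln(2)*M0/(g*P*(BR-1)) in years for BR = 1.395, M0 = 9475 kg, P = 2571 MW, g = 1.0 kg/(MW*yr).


Breeding gain G = BR - 1 = 1.395 - 1 = 0.395
Fissile production rate = g * P * G = 1.0 * 2571 * 0.395 = 1015.545 kg/yr
T_d = ln(2) * M0 / (g * P * G)
T_d = ln(2) * 9475 / 1015.545 = 6.4670 yr

6.4670


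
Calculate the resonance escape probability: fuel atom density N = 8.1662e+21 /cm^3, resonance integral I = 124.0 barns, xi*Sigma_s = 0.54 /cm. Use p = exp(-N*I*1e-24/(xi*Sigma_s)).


p = exp(-N * I * 1e-24 / (xi*Sigma_s))
p = exp(-8.1662e+21 * 124.0 * 1e-24 / 0.54)
p = 0.15332

0.15332


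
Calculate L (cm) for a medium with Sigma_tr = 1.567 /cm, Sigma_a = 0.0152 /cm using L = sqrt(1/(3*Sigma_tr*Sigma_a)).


D = 1 / (3 * Sigma_tr) = 1 / (3 * 1.567) = 0.2127207 cm
L = sqrt(D / Sigma_a)
L = sqrt(0.2127207 / 0.0152)
L = 3.7410 cm

3.7410


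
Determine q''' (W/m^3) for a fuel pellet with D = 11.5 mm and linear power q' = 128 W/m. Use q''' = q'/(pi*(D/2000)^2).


r = D / 2 / 1000 = 11.5 / 2 / 1000 = 0.00575 m
q''' = q' / (pi * r^2)
q''' = 128 / (pi * 0.00575^2)
q''' = 1.2323e+06 W/m^3

1.2323e+06


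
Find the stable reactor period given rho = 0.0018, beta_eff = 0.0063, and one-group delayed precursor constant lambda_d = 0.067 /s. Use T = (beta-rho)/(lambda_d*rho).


T = (beta - rho) / (lambda_d * rho)
T = (0.0063 - 0.0018) / (0.067 * 0.0018)
T = 37.313 s

37.313


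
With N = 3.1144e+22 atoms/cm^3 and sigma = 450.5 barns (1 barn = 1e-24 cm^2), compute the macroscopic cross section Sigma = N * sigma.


Sigma = N * sigma_barns * 1e-24
Sigma = 3.1144e+22 * 450.5 * 1e-24
Sigma = 14.030 /cm

14.030


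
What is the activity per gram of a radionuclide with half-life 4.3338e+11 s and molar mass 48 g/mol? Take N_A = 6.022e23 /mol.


lambda = ln(2) / t_half = ln(2) / 4.3338e+11 = 1.599398e-12 /s
SA = lambda * N_A / M
SA = 1.599398e-12 * 6.022e23 / 48
SA = 2.0066e+10 Bq/g

2.0066e+10


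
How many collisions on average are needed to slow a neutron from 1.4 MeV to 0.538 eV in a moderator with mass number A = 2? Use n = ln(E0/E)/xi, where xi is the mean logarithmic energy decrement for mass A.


xi = 1 + (A-1)^2/(2A)*ln((A-1)/(A+1)) = 0.7253469 (for A = 2)
n = ln(E0/E) / xi
n = ln(1.4e6 / 0.538) / 0.7253469
n = ln(2.602230e+06) / 0.7253469 = 20.365

20.365


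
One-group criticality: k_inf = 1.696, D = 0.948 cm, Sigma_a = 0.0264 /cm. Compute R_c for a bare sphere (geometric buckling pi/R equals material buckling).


L^2 = D / Sigma_a = 0.948 / 0.0264 = 35.90909 cm^2
B_m^2 = (k_inf - 1) / L^2 = (1.696 - 1) / 35.90909 = 0.01938228 /cm^2
For a bare sphere: B_g = pi/R, so R_c = pi / sqrt(B_m^2)
R_c = pi / sqrt(0.01938228) = 22.566 cm

22.566


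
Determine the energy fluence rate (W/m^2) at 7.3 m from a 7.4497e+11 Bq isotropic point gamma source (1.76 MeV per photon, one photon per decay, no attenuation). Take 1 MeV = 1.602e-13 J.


psi = A * E * 1.602e-13 / (4*pi*r^2)
psi = 7.4497e+11 * 1.76 * 1.602e-13 / (4*pi*7.3^2)
psi = 3.1366e-04 W/m^2

3.1366e-04


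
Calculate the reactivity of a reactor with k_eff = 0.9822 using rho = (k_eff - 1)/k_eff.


rho = (k_eff - 1) / k_eff
rho = (0.9822 - 1) / 0.9822
rho = -0.018123

-0.018123


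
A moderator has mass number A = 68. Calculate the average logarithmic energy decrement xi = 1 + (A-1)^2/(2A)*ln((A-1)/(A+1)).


xi = 1 + (A-1)^2/(2A) * ln((A-1)/(A+1))
xi = 1 + (68-1)^2/(2*68) * ln((68-1)/(68 +1))
xi = 0.029126

0.029126


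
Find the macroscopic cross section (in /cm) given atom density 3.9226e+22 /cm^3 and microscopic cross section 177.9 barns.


Sigma = N * sigma_barns * 1e-24
Sigma = 3.9226e+22 * 177.9 * 1e-24
Sigma = 6.9783 /cm

6.9783


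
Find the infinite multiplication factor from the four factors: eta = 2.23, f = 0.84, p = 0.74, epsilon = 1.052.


k_inf = eta * f * p * epsilon
k_inf = 2.23 * 0.84 * 0.74 * 1.052
k_inf = 1.4582

1.4582


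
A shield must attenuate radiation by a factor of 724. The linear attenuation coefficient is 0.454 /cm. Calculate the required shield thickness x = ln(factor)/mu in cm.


x = ln(factor) / mu
x = ln(724) / 0.454
x = 14.504 cm

14.504


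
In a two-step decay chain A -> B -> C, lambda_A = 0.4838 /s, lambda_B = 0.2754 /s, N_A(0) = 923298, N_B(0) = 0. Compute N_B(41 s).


N_B(t) = lambda_A * N_A0 / (lambda_B - lambda_A) * [exp(-lambda_A*t) - exp(-lambda_B*t)]
exp(-0.4838*41) = 2.428966e-09; exp(-0.2754*41) = 1.247979e-05
N_B = 0.4838 * 923298 / (0.2754 - 0.4838) * (2.428966e-09 - 1.247979e-05)
N_B = 26.744

26.744


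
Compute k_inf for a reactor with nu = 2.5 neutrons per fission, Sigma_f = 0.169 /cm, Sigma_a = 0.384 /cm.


k_inf = nu * Sigma_f / Sigma_a
k_inf = 2.5 * 0.169 / 0.384
k_inf = 1.1003

1.1003


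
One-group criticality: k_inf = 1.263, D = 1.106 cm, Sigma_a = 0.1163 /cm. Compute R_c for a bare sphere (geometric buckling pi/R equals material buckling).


L^2 = D / Sigma_a = 1.106 / 0.1163 = 9.509888 cm^2
B_m^2 = (k_inf - 1) / L^2 = (1.263 - 1) / 9.509888 = 0.02765543 /cm^2
For a bare sphere: B_g = pi/R, so R_c = pi / sqrt(B_m^2)
R_c = pi / sqrt(0.02765543) = 18.891 cm

18.891


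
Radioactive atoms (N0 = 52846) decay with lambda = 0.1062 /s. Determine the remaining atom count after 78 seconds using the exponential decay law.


N = N0 * exp(-lambda * t)
N = 52846 * exp(-0.1062 * 78)
N = 13.350

13.350


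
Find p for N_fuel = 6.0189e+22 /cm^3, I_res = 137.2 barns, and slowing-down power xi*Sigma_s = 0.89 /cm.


p = exp(-N * I * 1e-24 / (xi*Sigma_s))
p = exp(-6.0189e+22 * 137.2 * 1e-24 / 0.89)
p = 9.3404e-05

9.3404e-05


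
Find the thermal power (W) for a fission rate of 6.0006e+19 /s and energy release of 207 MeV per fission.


P = fission_rate * E_MeV * 1.602e-13
P = 6.0006e+19 * 207 * 1.602e-13
P = 1.9899e+09 W

1.9899e+09


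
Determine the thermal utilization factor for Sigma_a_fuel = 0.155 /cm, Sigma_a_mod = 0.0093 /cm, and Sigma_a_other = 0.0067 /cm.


f = Sigma_a_fuel / (Sigma_a_fuel + Sigma_a_mod + Sigma_a_other)
f = 0.155 / (0.155 + 0.0093 + 0.0067)
f = 0.90643

0.90643


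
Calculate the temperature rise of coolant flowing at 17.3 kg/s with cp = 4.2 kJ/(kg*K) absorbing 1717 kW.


dT = Q / (m_dot * cp)
dT = 1717 / (17.3 * 4.2)
dT = 23.631 C

23.631


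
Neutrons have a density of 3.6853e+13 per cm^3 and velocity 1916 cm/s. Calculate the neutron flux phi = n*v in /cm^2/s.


phi = n * v
phi = 3.6853e+13 * 1916
phi = 7.0610e+16 /cm^2/s

7.0610e+16


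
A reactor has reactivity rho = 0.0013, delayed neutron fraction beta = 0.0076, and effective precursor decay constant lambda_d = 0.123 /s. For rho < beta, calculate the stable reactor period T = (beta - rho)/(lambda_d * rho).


T = (beta - rho) / (lambda_d * rho)
T = (0.0076 - 0.0013) / (0.123 * 0.0013)
T = 39.400 s

39.400


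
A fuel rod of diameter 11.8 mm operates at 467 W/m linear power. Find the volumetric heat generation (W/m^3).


r = D / 2 / 1000 = 11.8 / 2 / 1000 = 0.0059 m
q''' = q' / (pi * r^2)
q''' = 467 / (pi * 0.0059^2)
q''' = 4.2703e+06 W/m^3

4.2703e+06


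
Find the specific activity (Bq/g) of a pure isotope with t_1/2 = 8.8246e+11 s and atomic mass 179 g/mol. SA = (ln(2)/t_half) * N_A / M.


lambda = ln(2) / t_half = ln(2) / 8.8246e+11 = 7.854715e-13 /s
SA = lambda * N_A / M
SA = 7.854715e-13 * 6.022e23 / 179
SA = 2.6425e+09 Bq/g

2.6425e+09


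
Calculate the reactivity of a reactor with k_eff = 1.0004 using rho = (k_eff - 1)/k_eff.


rho = (k_eff - 1) / k_eff
rho = (1.0004 - 1) / 1.0004
rho = 3.9984e-04

3.9984e-04


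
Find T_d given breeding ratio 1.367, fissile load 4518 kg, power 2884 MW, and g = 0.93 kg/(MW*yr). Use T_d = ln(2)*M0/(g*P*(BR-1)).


Breeding gain G = BR - 1 = 1.367 - 1 = 0.367
Fissile production rate = g * P * G = 0.93 * 2884 * 0.367 = 984.33804 kg/yr
T_d = ln(2) * M0 / (g * P * G)
T_d = ln(2) * 4518 / 984.33804 = 3.1815 yr

3.1815


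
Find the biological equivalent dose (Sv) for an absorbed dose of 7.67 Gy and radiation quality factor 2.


H = D * Q
H = 7.67 * 2
H = 15.340 Sv

15.340


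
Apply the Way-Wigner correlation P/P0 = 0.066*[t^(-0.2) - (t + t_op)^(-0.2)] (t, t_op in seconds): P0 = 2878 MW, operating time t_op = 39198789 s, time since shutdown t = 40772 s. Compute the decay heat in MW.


P/P0 = 0.066 * [t^(-0.2) - (t + t_op)^(-0.2)]
P/P0 = 0.066 * [40772^(-0.2) - (40772 + 39198789)^(-0.2)]
P/P0 = 0.066 * [0.1196541 - 0.03028692] = 0.005898234
P = 2878 * 0.005898234 = 16.975 MW

16.975


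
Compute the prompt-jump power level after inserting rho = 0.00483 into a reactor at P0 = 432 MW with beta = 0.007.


P1/P0 = beta / (beta - rho)
P1/P0 = 0.007 / (0.007 - 0.00483) = 3.225806
P1 = 432 * 3.225806 = 1393.5 MW

1393.5


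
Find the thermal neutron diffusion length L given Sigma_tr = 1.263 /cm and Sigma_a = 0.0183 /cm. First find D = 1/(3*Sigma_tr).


D = 1 / (3 * Sigma_tr) = 1 / (3 * 1.263) = 0.2639219 cm
L = sqrt(D / Sigma_a)
L = sqrt(0.2639219 / 0.0183)
L = 3.7976 cm

3.7976


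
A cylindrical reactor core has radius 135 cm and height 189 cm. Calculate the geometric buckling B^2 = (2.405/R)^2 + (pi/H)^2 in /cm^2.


B^2 = (2.405/R)^2 + (pi/H)^2
B^2 = (2.405/135)^2 + (pi/189)^2
B^2 = 5.9366e-04 /cm^2

5.9366e-04


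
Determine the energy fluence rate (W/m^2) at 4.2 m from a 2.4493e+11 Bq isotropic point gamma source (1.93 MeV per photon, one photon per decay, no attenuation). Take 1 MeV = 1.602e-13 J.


psi = A * E * 1.602e-13 / (4*pi*r^2)
psi = 2.4493e+11 * 1.93 * 1.602e-13 / (4*pi*4.2^2)
psi = 3.4163e-04 W/m^2

3.4163e-04


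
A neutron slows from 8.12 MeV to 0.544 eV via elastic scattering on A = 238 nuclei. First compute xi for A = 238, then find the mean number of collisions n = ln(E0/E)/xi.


xi = 1 + (A-1)^2/(2A)*ln((A-1)/(A+1)) = 0.008379872 (for A = 238)
n = ln(E0/E) / xi
n = ln(8.12e6 / 0.544) / 0.008379872
n = ln(1.492647e+07) / 0.008379872 = 1971.2

1971.2


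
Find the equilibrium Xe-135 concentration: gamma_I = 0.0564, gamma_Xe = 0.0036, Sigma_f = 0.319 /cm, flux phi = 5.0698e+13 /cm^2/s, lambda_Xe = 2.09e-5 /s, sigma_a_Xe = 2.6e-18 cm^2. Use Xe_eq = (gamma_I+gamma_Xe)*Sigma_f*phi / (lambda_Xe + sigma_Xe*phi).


Xe_eq = (gamma_I + gamma_Xe) * Sigma_f * phi / (lambda_Xe + sigma_Xe * phi)
Numerator = (0.0564 + 0.0036) * 0.319 * 5.0698e+13 = 9.703597e+11
Denominator = 2.09e-5 + 2.6e-18 * 5.0698e+13 = 1.527148e-04
Xe_eq = 9.703597e+11 / 1.527148e-04 = 6.3541e+15 /cm^3

6.3541e+15


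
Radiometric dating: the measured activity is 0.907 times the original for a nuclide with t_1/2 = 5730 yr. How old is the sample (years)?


lambda = ln(2) / t_half = ln(2) / 5730 = 1.209681e-04 /yr
t = -ln(A/A0) / lambda
t = -ln(0.907) / 1.209681e-04
t = 806.93 yr

806.93


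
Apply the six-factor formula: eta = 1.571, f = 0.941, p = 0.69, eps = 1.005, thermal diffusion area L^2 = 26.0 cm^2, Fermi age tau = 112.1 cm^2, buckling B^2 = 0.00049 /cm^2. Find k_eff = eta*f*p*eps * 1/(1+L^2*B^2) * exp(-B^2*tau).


k_inf = eta*f*p*eps = 1.571*0.941*0.69*1.005 = 1.025135
P_TNL = 1/(1 + L^2*B^2) = 1/(1 + 26.0*0.00049) = 0.9874203
P_FNL = exp(-B^2*tau) = exp(-0.00049*112.1) = 0.9465524
k_eff = k_inf * P_TNL * P_FNL = 1.025135 * 0.9874203 * 0.9465524
k_eff = 0.95814

0.95814


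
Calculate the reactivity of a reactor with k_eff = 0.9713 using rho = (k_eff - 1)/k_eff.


rho = (k_eff - 1) / k_eff
rho = (0.9713 - 1) / 0.9713
rho = -0.029548

-0.029548


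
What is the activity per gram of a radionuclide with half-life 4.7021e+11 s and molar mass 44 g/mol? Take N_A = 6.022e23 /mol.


lambda = ln(2) / t_half = ln(2) / 4.7021e+11 = 1.474123e-12 /s
SA = lambda * N_A / M
SA = 1.474123e-12 * 6.022e23 / 44
SA = 2.0175e+10 Bq/g

2.0175e+10


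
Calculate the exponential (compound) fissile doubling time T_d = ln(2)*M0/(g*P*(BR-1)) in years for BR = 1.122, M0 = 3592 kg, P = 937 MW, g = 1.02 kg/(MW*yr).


Breeding gain G = BR - 1 = 1.122 - 1 = 0.122
Fissile production rate = g * P * G = 1.02 * 937 * 0.122 = 116.60028 kg/yr
T_d = ln(2) * M0 / (g * P * G)
T_d = ln(2) * 3592 / 116.60028 = 21.353 yr

21.353


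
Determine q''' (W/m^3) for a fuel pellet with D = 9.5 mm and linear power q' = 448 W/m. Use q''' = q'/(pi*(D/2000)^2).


r = D / 2 / 1000 = 9.5 / 2 / 1000 = 0.00475 m
q''' = q' / (pi * r^2)
q''' = 448 / (pi * 0.00475^2)
q''' = 6.3203e+06 W/m^3

6.3203e+06


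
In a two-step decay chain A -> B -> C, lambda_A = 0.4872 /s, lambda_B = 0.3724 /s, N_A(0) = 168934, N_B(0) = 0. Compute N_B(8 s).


N_B(t) = lambda_A * N_A0 / (lambda_B - lambda_A) * [exp(-lambda_A*t) - exp(-lambda_B*t)]
exp(-0.4872*8) = 0.02029055; exp(-0.3724*8) = 0.05083348
N_B = 0.4872 * 168934 / (0.3724 - 0.4872) * (0.02029055 - 0.05083348)
N_B = 21897

21897


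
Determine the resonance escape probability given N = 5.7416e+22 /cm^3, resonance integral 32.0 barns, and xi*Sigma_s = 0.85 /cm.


p = exp(-N * I * 1e-24 / (xi*Sigma_s))
p = exp(-5.7416e+22 * 32.0 * 1e-24 / 0.85)
p = 0.11515

0.11515


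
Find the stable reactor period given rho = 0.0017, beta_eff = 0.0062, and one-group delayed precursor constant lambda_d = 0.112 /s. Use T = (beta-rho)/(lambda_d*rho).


T = (beta - rho) / (lambda_d * rho)
T = (0.0062 - 0.0017) / (0.112 * 0.0017)
T = 23.634 s

23.634


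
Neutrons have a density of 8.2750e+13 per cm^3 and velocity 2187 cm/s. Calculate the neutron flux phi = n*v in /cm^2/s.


phi = n * v
phi = 8.2750e+13 * 2187
phi = 1.8097e+17 /cm^2/s

1.8097e+17


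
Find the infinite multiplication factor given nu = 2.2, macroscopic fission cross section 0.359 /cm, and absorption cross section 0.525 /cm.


k_inf = nu * Sigma_f / Sigma_a
k_inf = 2.2 * 0.359 / 0.525
k_inf = 1.5044

1.5044


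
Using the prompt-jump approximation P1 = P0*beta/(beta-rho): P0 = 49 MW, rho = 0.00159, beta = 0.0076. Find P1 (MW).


P1/P0 = beta / (beta - rho)
P1/P0 = 0.0076 / (0.0076 - 0.00159) = 1.264559
P1 = 49 * 1.264559 = 61.963 MW

61.963


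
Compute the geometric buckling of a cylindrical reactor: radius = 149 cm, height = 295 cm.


B^2 = (2.405/R)^2 + (pi/H)^2
B^2 = (2.405/149)^2 + (pi/295)^2
B^2 = 3.7394e-04 /cm^2

3.7394e-04


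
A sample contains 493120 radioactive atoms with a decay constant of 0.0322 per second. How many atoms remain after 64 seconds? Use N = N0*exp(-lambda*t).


N = N0 * exp(-lambda * t)
N = 493120 * exp(-0.0322 * 64)
N = 62800

62800


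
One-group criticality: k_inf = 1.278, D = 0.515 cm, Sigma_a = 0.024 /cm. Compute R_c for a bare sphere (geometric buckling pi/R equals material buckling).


L^2 = D / Sigma_a = 0.515 / 0.024 = 21.45833 cm^2
B_m^2 = (k_inf - 1) / L^2 = (1.278 - 1) / 21.45833 = 0.01295534 /cm^2
For a bare sphere: B_g = pi/R, so R_c = pi / sqrt(B_m^2)
R_c = pi / sqrt(0.01295534) = 27.601 cm

27.601


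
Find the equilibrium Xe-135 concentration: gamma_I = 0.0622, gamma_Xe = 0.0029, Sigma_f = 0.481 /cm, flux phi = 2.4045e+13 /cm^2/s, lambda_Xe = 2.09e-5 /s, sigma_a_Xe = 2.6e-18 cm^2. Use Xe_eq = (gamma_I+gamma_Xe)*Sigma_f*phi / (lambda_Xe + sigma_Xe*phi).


Xe_eq = (gamma_I + gamma_Xe) * Sigma_f * phi / (lambda_Xe + sigma_Xe * phi)
Numerator = (0.0622 + 0.0029) * 0.481 * 2.4045e+13 = 7.529235e+11
Denominator = 2.09e-5 + 2.6e-18 * 2.4045e+13 = 8.341700e-05
Xe_eq = 7.529235e+11 / 8.341700e-05 = 9.0260e+15 /cm^3

9.0260e+15


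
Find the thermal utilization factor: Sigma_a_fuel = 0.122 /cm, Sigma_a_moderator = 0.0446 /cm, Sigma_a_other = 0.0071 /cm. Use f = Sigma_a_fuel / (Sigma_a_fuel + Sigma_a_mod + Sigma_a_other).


f = Sigma_a_fuel / (Sigma_a_fuel + Sigma_a_mod + Sigma_a_other)
f = 0.122 / (0.122 + 0.0446 + 0.0071)
f = 0.70236

0.70236


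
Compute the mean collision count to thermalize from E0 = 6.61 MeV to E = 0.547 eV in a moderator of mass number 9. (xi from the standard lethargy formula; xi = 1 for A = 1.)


xi = 1 + (A-1)^2/(2A)*ln((A-1)/(A+1)) = 0.2066007 (for A = 9)
n = ln(E0/E) / xi
n = ln(6.61e6 / 0.547) / 0.2066007
n = ln(1.208410e+07) / 0.2066007 = 78.932

78.932


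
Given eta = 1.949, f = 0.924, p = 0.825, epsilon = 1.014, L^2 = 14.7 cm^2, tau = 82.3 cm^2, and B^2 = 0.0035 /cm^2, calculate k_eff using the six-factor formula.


k_inf = eta*f*p*eps = 1.949*0.924*0.825*1.014 = 1.506523
P_TNL = 1/(1 + L^2*B^2) = 1/(1 + 14.7*0.0035) = 0.9510676
P_FNL = exp(-B^2*tau) = exp(-0.0035*82.3) = 0.7497241
k_eff = k_inf * P_TNL * P_FNL = 1.506523 * 0.9510676 * 0.7497241
k_eff = 1.0742

1.0742


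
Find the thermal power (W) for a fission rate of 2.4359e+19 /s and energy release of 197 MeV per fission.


P = fission_rate * E_MeV * 1.602e-13
P = 2.4359e+19 * 197 * 1.602e-13
P = 7.6876e+08 W

7.6876e+08


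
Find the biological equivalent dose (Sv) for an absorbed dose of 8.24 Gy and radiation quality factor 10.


H = D * Q
H = 8.24 * 10
H = 82.400 Sv

82.400


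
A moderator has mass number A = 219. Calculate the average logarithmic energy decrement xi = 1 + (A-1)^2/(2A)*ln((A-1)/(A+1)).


xi = 1 + (A-1)^2/(2A) * ln((A-1)/(A+1))
xi = 1 + (219-1)^2/(2*219) * ln((219-1)/(219 +1))
xi = 0.0091047

0.0091047


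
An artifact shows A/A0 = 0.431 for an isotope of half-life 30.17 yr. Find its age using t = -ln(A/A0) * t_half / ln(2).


lambda = ln(2) / t_half = ln(2) / 30.17 = 0.02297472 /yr
t = -ln(A/A0) / lambda
t = -ln(0.431) / 0.02297472
t = 36.634 yr

36.634


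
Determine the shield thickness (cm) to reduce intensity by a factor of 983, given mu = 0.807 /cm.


x = ln(factor) / mu
x = ln(983) / 0.807
x = 8.5385 cm

8.5385


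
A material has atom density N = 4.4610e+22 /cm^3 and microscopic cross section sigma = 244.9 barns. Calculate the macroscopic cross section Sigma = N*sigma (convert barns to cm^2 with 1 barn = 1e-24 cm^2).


Sigma = N * sigma_barns * 1e-24
Sigma = 4.4610e+22 * 244.9 * 1e-24
Sigma = 10.925 /cm

10.925


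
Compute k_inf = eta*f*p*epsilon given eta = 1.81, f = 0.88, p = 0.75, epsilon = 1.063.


k_inf = eta * f * p * epsilon
k_inf = 1.81 * 0.88 * 0.75 * 1.063
k_inf = 1.2699

1.2699


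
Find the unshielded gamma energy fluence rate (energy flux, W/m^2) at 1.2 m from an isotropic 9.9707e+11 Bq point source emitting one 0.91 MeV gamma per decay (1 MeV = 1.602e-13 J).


psi = A * E * 1.602e-13 / (4*pi*r^2)
psi = 9.9707e+11 * 0.91 * 1.602e-13 / (4*pi*1.2^2)
psi = 0.0080326 W/m^2

0.0080326


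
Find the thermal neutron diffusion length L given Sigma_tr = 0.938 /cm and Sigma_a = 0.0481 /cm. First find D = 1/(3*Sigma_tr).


D = 1 / (3 * Sigma_tr) = 1 / (3 * 0.938) = 0.3553660 cm
L = sqrt(D / Sigma_a)
L = sqrt(0.3553660 / 0.0481)
L = 2.7181 cm

2.7181


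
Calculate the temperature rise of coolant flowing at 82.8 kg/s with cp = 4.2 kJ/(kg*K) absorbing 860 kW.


dT = Q / (m_dot * cp)
dT = 860 / (82.8 * 4.2)
dT = 2.4730 C

2.4730


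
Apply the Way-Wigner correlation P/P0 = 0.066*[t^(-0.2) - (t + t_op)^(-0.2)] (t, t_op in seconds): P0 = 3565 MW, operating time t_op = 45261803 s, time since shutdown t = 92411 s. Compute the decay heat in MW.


P/P0 = 0.066 * [t^(-0.2) - (t + t_op)^(-0.2)]
P/P0 = 0.066 * [92411^(-0.2) - (92411 + 45261803)^(-0.2)]
P/P0 = 0.066 * [0.1015910 - 0.02942229] = 0.004763135
P = 3565 * 0.004763135 = 16.981 MW

16.981


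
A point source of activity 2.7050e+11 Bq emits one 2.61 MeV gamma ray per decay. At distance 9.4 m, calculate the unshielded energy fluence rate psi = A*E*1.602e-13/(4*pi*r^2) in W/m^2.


psi = A * E * 1.602e-13 / (4*pi*r^2)
psi = 2.7050e+11 * 2.61 * 1.602e-13 / (4*pi*9.4^2)
psi = 1.0186e-04 W/m^2

1.0186e-04


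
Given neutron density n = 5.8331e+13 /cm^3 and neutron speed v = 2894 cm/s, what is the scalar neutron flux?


phi = n * v
phi = 5.8331e+13 * 2894
phi = 1.6881e+17 /cm^2/s

1.6881e+17


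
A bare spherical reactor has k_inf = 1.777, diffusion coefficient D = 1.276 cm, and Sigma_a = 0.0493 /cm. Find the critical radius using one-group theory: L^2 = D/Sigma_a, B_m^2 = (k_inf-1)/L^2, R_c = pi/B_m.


L^2 = D / Sigma_a = 1.276 / 0.0493 = 25.88235 cm^2
B_m^2 = (k_inf - 1) / L^2 = (1.777 - 1) / 25.88235 = 0.03002046 /cm^2
For a bare sphere: B_g = pi/R, so R_c = pi / sqrt(B_m^2)
R_c = pi / sqrt(0.03002046) = 18.132 cm

18.132
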